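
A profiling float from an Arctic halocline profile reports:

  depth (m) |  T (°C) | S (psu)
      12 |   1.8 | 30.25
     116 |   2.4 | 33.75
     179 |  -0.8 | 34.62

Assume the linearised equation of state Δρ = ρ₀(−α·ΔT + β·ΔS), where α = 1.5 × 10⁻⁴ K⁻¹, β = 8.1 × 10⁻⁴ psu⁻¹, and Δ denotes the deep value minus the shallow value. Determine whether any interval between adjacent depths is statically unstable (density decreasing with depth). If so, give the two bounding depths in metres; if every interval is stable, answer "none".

Evaluate Δρ/ρ₀ = −αΔT + βΔS across each adjacent pair:
  12–116 m: −αΔT+βΔS = −(1.5 × 10⁻⁴)(+0.6)+(8.1 × 10⁻⁴)(+3.50) = 2.7 × 10⁻³ → stable
  116–179 m: −αΔT+βΔS = −(1.5 × 10⁻⁴)(-3.2)+(8.1 × 10⁻⁴)(+0.87) = 1.2 × 10⁻³ → stable
Every interval has Δρ > 0: the column is stably stratified throughout.

none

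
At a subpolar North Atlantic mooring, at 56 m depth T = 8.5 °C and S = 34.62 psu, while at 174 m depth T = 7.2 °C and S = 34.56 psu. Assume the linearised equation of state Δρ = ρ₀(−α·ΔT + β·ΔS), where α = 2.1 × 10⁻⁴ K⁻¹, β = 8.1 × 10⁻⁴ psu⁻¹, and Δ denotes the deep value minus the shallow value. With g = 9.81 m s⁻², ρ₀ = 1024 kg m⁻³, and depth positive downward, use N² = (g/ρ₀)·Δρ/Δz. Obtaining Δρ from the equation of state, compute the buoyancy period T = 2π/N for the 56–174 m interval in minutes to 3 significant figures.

24.2 min

ΔT = -1.3 K, ΔS = -0.06 psu (deep − shallow).
Δρ/ρ₀ = −αΔT + βΔS = 2.73 × 10⁻⁴ − 4.86 × 10⁻⁵ = 2.244 × 10⁻⁴, so Δρ ≈ 0.2298 kg m⁻³.
N² = (g/ρ₀)·Δρ/Δz = g·(Δρ/ρ₀)/Δz = 9.81 × 2.244 × 10⁻⁴ / 118 = 1.8656 × 10⁻⁵ s⁻².
N = √(1.8656 × 10⁻⁵) = 4.3193 × 10⁻³ rad s⁻¹ → T = 2π/N = 1.4547 × 10³ s = 24.245 min ≈ 24.2 min.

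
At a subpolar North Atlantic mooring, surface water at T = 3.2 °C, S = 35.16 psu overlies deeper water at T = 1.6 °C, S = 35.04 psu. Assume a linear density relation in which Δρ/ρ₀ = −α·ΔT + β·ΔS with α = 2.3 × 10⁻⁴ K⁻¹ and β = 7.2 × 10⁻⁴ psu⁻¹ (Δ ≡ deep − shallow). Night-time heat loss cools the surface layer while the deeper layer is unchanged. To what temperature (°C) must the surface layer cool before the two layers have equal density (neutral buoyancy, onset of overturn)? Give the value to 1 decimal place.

2.0 °C

Neutral buoyancy requires Δρ = 0, i.e. −α(T_deep − T_surf′) + β(S_deep − S_surf) = 0.
T_surf′ = T_deep − (β/α)·ΔS = 1.6 − (7.2 × 10⁻⁴/2.3 × 10⁻⁴)·(-0.12) = 1.976 °C.
Cooling required: 3.2 − (1.976) = 1.224 °C.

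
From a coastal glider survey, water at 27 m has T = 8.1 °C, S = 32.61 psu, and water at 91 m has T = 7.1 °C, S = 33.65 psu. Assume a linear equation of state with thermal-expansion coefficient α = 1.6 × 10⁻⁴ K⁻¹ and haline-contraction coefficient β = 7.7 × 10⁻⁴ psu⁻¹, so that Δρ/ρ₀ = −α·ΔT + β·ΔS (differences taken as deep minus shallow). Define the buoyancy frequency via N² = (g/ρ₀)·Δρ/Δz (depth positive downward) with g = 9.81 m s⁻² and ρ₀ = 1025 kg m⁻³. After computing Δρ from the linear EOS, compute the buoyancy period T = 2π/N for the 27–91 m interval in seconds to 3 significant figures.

518 s

ΔT = -1.0 K, ΔS = +1.04 psu (deep − shallow).
Δρ/ρ₀ = −αΔT + βΔS = 1.60 × 10⁻⁴ + 8.008 × 10⁻⁴ = 9.608 × 10⁻⁴, so Δρ ≈ 0.9848 kg m⁻³.
N² = (g/ρ₀)·Δρ/Δz = g·(Δρ/ρ₀)/Δz = 9.81 × 9.608 × 10⁻⁴ / 64 = 1.4727 × 10⁻⁴ s⁻².
N = √(1.4727 × 10⁻⁴) = 0.012135 rad s⁻¹ → T = 2π/N = 517.77 s ≈ 518 s.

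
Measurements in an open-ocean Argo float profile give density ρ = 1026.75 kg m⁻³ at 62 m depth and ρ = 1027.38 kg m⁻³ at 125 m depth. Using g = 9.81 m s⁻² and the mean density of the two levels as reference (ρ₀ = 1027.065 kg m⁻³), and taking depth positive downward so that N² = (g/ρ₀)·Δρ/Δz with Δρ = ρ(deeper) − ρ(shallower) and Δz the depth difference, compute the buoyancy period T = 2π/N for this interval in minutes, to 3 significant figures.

10.7 min

Δρ = 1027.38 − 1026.75 = 0.63 kg m⁻³ over Δz = 125 − 62 = 63 m.
N² = (9.81/1027.065) × (0.63/63) = 9.5515 × 10⁻⁵ s⁻².
N = √(9.5515 × 10⁻⁵) = 9.7732 × 10⁻³ rad s⁻¹, so T = 2π/N = 642.90 s = 10.715 min ≈ 10.7 min.
A positive N² confirms static stability across the interval.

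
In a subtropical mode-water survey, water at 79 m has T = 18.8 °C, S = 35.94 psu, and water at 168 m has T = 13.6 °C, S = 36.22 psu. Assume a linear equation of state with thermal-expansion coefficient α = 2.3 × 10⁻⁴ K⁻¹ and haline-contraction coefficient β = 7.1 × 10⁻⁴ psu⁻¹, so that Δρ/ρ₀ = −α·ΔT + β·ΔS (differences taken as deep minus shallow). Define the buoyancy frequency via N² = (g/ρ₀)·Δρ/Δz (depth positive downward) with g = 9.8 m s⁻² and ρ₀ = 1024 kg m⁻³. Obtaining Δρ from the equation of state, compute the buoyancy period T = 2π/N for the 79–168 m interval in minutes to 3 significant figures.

ΔT = -5.2 K, ΔS = +0.28 psu (deep − shallow).
Δρ/ρ₀ = −αΔT + βΔS = 1.196 × 10⁻³ + 1.988 × 10⁻⁴ = 1.3948 × 10⁻³, so Δρ ≈ 1.428 kg m⁻³.
N² = (g/ρ₀)·Δρ/Δz = g·(Δρ/ρ₀)/Δz = 9.8 × 1.3948 × 10⁻³ / 89 = 1.5358 × 10⁻⁴ s⁻².
N = √(1.5358 × 10⁻⁴) = 0.012393 rad s⁻¹ → T = 2π/N = 506.99 s = 8.4498 min ≈ 8.45 min.

8.45 min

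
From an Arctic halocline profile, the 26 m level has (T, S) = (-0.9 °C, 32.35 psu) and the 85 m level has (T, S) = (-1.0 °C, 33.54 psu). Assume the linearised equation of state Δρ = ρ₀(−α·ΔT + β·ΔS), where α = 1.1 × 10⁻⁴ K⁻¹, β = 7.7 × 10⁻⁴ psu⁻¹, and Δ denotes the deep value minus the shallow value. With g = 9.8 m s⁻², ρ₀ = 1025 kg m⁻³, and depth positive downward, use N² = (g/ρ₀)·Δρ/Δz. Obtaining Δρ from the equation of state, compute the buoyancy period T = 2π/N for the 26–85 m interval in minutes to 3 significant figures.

ΔT = -0.1 K, ΔS = +1.19 psu (deep − shallow).
Δρ/ρ₀ = −αΔT + βΔS = 1.10 × 10⁻⁵ + 9.163 × 10⁻⁴ = 9.273 × 10⁻⁴, so Δρ ≈ 0.9505 kg m⁻³.
N² = (g/ρ₀)·Δρ/Δz = g·(Δρ/ρ₀)/Δz = 9.8 × 9.273 × 10⁻⁴ / 59 = 1.5403 × 10⁻⁴ s⁻².
N = √(1.5403 × 10⁻⁴) = 0.012411 rad s⁻¹ → T = 2π/N = 506.26 s = 8.4377 min ≈ 8.44 min.

8.44 min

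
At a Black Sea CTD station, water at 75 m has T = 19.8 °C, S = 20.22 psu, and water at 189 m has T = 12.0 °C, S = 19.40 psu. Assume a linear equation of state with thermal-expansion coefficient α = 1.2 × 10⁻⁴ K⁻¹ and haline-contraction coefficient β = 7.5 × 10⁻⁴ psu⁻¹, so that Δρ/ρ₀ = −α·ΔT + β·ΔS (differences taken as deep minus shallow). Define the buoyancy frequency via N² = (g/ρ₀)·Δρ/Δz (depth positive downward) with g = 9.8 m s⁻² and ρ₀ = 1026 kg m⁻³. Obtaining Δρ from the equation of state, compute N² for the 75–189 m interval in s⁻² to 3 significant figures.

ΔT = -7.8 K, ΔS = -0.82 psu (deep − shallow).
Δρ/ρ₀ = −αΔT + βΔS = 9.36 × 10⁻⁴ − 6.15 × 10⁻⁴ = 3.21 × 10⁻⁴, so Δρ ≈ 0.3293 kg m⁻³.
N² = (g/ρ₀)·Δρ/Δz = g·(Δρ/ρ₀)/Δz = 9.8 × 3.21 × 10⁻⁴ / 114 = 2.7595 × 10⁻⁵ s⁻² ≈ 2.76 × 10⁻⁵ s⁻².

2.76 × 10⁻⁵ s⁻²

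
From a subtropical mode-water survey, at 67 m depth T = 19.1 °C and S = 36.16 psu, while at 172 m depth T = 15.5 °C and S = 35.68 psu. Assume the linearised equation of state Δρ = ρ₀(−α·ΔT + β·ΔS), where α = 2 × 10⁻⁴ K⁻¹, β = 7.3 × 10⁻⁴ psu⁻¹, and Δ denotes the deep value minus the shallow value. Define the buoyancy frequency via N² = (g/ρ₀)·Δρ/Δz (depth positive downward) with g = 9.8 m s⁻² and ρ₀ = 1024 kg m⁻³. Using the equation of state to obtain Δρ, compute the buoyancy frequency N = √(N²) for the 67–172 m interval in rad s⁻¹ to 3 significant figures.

5.87 × 10⁻³ rad s⁻¹

ΔT = -3.6 K, ΔS = -0.48 psu (deep − shallow).
Δρ/ρ₀ = −αΔT + βΔS = 7.20 × 10⁻⁴ − 3.504 × 10⁻⁴ = 3.696 × 10⁻⁴, so Δρ ≈ 0.3785 kg m⁻³.
N² = (g/ρ₀)·Δρ/Δz = g·(Δρ/ρ₀)/Δz = 9.8 × 3.696 × 10⁻⁴ / 105 = 3.4496 × 10⁻⁵ s⁻².
N = √(3.4496 × 10⁻⁵) = 5.8733 × 10⁻³ rad s⁻¹ ≈ 5.87 × 10⁻³ rad s⁻¹.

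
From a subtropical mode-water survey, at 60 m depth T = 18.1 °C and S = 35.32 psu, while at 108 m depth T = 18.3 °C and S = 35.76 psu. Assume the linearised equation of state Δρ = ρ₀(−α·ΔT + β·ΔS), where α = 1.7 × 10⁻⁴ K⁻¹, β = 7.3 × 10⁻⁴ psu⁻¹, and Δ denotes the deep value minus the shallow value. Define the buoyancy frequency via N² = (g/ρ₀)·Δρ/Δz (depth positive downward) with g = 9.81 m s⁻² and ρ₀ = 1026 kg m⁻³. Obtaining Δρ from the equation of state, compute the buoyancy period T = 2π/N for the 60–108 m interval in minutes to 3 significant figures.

ΔT = +0.2 K, ΔS = +0.44 psu (deep − shallow).
Δρ/ρ₀ = −αΔT + βΔS = -3.40 × 10⁻⁵ + 3.212 × 10⁻⁴ = 2.872 × 10⁻⁴, so Δρ ≈ 0.2947 kg m⁻³.
N² = (g/ρ₀)·Δρ/Δz = g·(Δρ/ρ₀)/Δz = 9.81 × 2.872 × 10⁻⁴ / 48 = 5.8696 × 10⁻⁵ s⁻².
N = √(5.8696 × 10⁻⁵) = 7.6613 × 10⁻³ rad s⁻¹ → T = 2π/N = 820.12 s = 13.669 min ≈ 13.7 min.

13.7 min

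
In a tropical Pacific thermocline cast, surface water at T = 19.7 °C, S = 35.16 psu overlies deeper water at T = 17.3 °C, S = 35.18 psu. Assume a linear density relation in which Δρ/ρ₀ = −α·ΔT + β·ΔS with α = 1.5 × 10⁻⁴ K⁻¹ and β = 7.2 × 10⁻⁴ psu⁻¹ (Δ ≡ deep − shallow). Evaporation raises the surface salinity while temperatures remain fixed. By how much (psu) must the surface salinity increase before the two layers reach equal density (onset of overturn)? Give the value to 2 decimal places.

0.52 psu

Neutral buoyancy requires −α(T_deep − T_surf) + β(S_deep − S_surf′) = 0.
S_surf′ = S_deep − (α/β)·ΔT = 35.18 − (1.5 × 10⁻⁴/7.2 × 10⁻⁴)·(-2.4) = 35.6800 psu.
Increase required: 35.6800 − 35.16 = 0.5200 psu.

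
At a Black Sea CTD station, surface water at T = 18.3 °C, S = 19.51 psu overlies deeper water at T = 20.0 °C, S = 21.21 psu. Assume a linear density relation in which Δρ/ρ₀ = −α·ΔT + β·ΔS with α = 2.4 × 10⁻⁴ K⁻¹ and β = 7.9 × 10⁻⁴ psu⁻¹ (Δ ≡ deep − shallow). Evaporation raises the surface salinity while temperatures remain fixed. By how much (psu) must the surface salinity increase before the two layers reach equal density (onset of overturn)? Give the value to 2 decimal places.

Neutral buoyancy requires −α(T_deep − T_surf) + β(S_deep − S_surf′) = 0.
S_surf′ = S_deep − (α/β)·ΔT = 21.21 − (2.4 × 10⁻⁴/7.9 × 10⁻⁴)·(+1.7) = 20.6935 psu.
Increase required: 20.6935 − 19.51 = 1.1835 psu.

1.18 psu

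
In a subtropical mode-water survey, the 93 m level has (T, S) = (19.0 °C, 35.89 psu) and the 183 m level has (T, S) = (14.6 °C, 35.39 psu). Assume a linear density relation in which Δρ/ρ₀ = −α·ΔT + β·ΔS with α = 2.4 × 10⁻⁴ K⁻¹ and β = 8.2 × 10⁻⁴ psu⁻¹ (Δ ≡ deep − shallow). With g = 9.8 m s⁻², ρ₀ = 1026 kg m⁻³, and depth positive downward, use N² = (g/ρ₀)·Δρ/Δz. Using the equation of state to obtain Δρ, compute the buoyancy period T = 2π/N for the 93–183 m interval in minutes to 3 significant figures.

ΔT = -4.4 K, ΔS = -0.50 psu (deep − shallow).
Δρ/ρ₀ = −αΔT + βΔS = 1.056 × 10⁻³ − 4.10 × 10⁻⁴ = 6.46 × 10⁻⁴, so Δρ ≈ 0.6628 kg m⁻³.
N² = (g/ρ₀)·Δρ/Δz = g·(Δρ/ρ₀)/Δz = 9.8 × 6.46 × 10⁻⁴ / 90 = 7.0342 × 10⁻⁵ s⁻².
N = √(7.0342 × 10⁻⁵) = 8.3870 × 10⁻³ rad s⁻¹ → T = 2π/N = 749.16 s = 12.486 min ≈ 12.5 min.

12.5 min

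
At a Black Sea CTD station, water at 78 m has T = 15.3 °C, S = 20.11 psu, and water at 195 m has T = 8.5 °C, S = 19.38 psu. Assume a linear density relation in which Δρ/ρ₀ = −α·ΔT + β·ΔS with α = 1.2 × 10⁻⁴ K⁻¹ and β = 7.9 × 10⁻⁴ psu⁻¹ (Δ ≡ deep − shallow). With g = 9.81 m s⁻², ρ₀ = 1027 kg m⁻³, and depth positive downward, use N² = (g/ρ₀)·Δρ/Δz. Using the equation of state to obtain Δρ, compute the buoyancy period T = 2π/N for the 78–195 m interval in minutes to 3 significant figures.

ΔT = -6.8 K, ΔS = -0.73 psu (deep − shallow).
Δρ/ρ₀ = −αΔT + βΔS = 8.16 × 10⁻⁴ − 5.767 × 10⁻⁴ = 2.393 × 10⁻⁴, so Δρ ≈ 0.2458 kg m⁻³.
N² = (g/ρ₀)·Δρ/Δz = g·(Δρ/ρ₀)/Δz = 9.81 × 2.393 × 10⁻⁴ / 117 = 2.0064 × 10⁻⁵ s⁻².
N = √(2.0064 × 10⁻⁵) = 4.4793 × 10⁻³ rad s⁻¹ → T = 2π/N = 1.4027 × 10³ s = 23.378 min ≈ 23.4 min.

23.4 min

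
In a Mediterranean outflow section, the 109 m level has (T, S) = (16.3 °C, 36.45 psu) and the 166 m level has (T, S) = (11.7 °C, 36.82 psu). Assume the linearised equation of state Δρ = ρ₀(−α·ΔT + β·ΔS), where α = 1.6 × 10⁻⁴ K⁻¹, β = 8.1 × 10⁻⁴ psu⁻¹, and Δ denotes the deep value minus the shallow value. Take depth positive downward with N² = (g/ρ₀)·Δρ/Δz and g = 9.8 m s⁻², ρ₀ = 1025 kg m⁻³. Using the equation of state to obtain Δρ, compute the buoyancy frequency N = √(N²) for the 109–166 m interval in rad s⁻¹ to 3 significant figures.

ΔT = -4.6 K, ΔS = +0.37 psu (deep − shallow).
Δρ/ρ₀ = −αΔT + βΔS = 7.36 × 10⁻⁴ + 2.997 × 10⁻⁴ = 1.0357 × 10⁻³, so Δρ ≈ 1.062 kg m⁻³.
N² = (g/ρ₀)·Δρ/Δz = g·(Δρ/ρ₀)/Δz = 9.8 × 1.0357 × 10⁻³ / 57 = 1.7807 × 10⁻⁴ s⁻².
N = √(1.7807 × 10⁻⁴) = 0.013344 rad s⁻¹ ≈ 0.0133 rad s⁻¹.

0.0133 rad s⁻¹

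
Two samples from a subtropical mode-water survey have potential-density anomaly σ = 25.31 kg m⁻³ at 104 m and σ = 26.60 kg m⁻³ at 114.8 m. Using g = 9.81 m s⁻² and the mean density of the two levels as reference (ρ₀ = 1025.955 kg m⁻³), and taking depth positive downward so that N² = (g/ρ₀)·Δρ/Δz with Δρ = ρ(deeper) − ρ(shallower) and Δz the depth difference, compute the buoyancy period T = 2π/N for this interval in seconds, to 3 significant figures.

186 s

Δρ = 1026.60 − 1025.31 = 1.29 kg m⁻³ over Δz = 114.8 − 104 = 10.8 m.
N² = (9.81/1025.955) × (1.29/10.8) = 1.1421 × 10⁻³ s⁻².
N = √(1.1421 × 10⁻³) = 0.033795 rad s⁻¹, so T = 2π/N = 185.92 s ≈ 186 s.
N² > 0, so the interval is statically stable.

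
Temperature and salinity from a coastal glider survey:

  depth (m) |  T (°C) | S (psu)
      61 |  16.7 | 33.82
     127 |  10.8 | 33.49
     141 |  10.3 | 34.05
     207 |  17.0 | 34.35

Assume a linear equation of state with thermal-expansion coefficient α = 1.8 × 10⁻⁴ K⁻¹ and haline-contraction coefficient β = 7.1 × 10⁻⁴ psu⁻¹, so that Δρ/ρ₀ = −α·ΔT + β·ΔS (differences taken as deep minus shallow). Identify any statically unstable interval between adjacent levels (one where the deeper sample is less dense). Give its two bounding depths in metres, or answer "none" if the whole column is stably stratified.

141–207 m

Evaluate Δρ/ρ₀ = −αΔT + βΔS across each adjacent pair:
  61–127 m: −αΔT+βΔS = −(1.8 × 10⁻⁴)(-5.9)+(7.1 × 10⁻⁴)(-0.33) = 8.3 × 10⁻⁴ → stable
  127–141 m: −αΔT+βΔS = −(1.8 × 10⁻⁴)(-0.5)+(7.1 × 10⁻⁴)(+0.56) = 4.9 × 10⁻⁴ → stable
  141–207 m: −αΔT+βΔS = −(1.8 × 10⁻⁴)(+6.7)+(7.1 × 10⁻⁴)(+0.30) = -9.9 × 10⁻⁴ → UNSTABLE
The 141–207 m interval has Δρ < 0: lighter water underlies denser water.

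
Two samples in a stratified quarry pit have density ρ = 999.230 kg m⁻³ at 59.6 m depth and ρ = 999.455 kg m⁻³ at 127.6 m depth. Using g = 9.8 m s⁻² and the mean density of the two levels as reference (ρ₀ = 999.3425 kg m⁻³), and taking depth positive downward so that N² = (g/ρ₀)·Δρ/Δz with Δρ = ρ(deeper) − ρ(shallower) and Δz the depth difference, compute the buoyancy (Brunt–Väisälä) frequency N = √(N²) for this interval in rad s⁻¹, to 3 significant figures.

Δρ = 999.455 − 999.230 = 0.225 kg m⁻³ over Δz = 127.6 − 59.6 = 68 m.
N² = (9.8/999.3425) × (0.225/68) = 3.2448 × 10⁻⁵ s⁻².
N = √(3.2448 × 10⁻⁵) = 5.6963 × 10⁻³ rad s⁻¹ ≈ 5.70 × 10⁻³ rad s⁻¹.

5.70 × 10⁻³ rad s⁻¹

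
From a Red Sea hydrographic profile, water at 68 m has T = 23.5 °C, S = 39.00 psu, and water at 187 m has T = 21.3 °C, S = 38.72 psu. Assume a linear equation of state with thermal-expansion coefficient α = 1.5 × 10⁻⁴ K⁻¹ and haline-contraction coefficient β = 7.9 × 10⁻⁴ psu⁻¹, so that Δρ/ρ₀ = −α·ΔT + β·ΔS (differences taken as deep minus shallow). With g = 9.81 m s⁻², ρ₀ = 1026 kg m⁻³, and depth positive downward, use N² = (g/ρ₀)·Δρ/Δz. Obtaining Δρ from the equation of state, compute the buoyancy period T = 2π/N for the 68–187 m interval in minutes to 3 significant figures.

35.0 min

ΔT = -2.2 K, ΔS = -0.28 psu (deep − shallow).
Δρ/ρ₀ = −αΔT + βΔS = 3.30 × 10⁻⁴ − 2.212 × 10⁻⁴ = 1.088 × 10⁻⁴, so Δρ ≈ 0.1116 kg m⁻³.
N² = (g/ρ₀)·Δρ/Δz = g·(Δρ/ρ₀)/Δz = 9.81 × 1.088 × 10⁻⁴ / 119 = 8.9691 × 10⁻⁶ s⁻².
N = √(8.9691 × 10⁻⁶) = 2.9948 × 10⁻³ rad s⁻¹ → T = 2π/N = 2.0980 × 10³ s = 34.967 min ≈ 35.0 min.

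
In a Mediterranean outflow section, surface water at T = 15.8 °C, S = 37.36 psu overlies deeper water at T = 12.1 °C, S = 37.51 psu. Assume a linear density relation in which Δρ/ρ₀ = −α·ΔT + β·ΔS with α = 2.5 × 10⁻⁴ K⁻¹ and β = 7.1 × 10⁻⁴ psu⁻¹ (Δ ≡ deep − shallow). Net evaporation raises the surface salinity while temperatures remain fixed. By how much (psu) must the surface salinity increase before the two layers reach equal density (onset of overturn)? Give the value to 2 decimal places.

1.45 psu

Neutral buoyancy requires −α(T_deep − T_surf) + β(S_deep − S_surf′) = 0.
S_surf′ = S_deep − (α/β)·ΔT = 37.51 − (2.5 × 10⁻⁴/7.1 × 10⁻⁴)·(-3.7) = 38.8128 psu.
Increase required: 38.8128 − 37.36 = 1.4528 psu.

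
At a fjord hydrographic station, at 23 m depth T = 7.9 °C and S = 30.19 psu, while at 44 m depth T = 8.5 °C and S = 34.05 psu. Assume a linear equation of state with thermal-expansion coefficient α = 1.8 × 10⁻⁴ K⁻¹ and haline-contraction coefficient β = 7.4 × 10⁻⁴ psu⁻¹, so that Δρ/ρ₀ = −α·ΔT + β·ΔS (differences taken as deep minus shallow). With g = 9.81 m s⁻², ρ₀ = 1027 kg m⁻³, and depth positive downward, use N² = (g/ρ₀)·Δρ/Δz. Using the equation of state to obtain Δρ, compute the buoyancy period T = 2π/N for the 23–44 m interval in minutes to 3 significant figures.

2.92 min

ΔT = +0.6 K, ΔS = +3.86 psu (deep − shallow).
Δρ/ρ₀ = −αΔT + βΔS = -1.08 × 10⁻⁴ + 2.8564 × 10⁻³ = 2.7484 × 10⁻³, so Δρ ≈ 2.823 kg m⁻³.
N² = (g/ρ₀)·Δρ/Δz = g·(Δρ/ρ₀)/Δz = 9.81 × 2.7484 × 10⁻³ / 21 = 1.2839 × 10⁻³ s⁻².
N = √(1.2839 × 10⁻³) = 0.035832 rad s⁻¹ → T = 2π/N = 175.35 s = 2.9225 min ≈ 2.92 min.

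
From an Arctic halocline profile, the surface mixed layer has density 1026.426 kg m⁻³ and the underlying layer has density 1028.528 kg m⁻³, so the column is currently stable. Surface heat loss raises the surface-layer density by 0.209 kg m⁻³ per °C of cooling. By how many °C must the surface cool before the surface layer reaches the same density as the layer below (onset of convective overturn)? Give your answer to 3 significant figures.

Density deficit of the surface layer: 1028.528 − 1026.426 = 2.102 kg m⁻³.
Required change = 2.102 / 0.209 = 10.1 °C.

10.1 °C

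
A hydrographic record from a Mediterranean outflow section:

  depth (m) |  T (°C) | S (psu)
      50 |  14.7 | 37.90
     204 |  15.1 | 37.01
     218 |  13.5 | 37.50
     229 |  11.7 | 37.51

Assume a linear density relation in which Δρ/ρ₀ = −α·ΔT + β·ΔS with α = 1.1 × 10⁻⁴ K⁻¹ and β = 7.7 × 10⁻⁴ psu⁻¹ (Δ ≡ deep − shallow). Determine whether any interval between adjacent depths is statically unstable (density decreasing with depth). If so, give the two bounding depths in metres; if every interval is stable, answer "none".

Evaluate Δρ/ρ₀ = −αΔT + βΔS across each adjacent pair:
  50–204 m: −αΔT+βΔS = −(1.1 × 10⁻⁴)(+0.4)+(7.7 × 10⁻⁴)(-0.89) = -7.3 × 10⁻⁴ → UNSTABLE
  204–218 m: −αΔT+βΔS = −(1.1 × 10⁻⁴)(-1.6)+(7.7 × 10⁻⁴)(+0.49) = 5.5 × 10⁻⁴ → stable
  218–229 m: −αΔT+βΔS = −(1.1 × 10⁻⁴)(-1.8)+(7.7 × 10⁻⁴)(+0.01) = 2.1 × 10⁻⁴ → stable
The 50–204 m interval has Δρ < 0: lighter water underlies denser water.

50–204 m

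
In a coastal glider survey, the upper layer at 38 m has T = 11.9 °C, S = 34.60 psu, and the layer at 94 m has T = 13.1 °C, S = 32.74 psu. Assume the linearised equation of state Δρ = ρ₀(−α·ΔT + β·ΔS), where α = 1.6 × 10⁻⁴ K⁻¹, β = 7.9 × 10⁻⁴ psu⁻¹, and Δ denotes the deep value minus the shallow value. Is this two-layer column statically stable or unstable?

ΔT = 13.1 − 11.9 = +1.2 K and ΔS = 32.74 − 34.60 = -1.86 psu (deep − shallow).
−αΔT = -1.92 × 10⁻⁴; βΔS = -1.4694 × 10⁻³; sum Δρ/ρ₀ = -1.6614 × 10⁻³.
Δρ/ρ₀ < 0, so Δρ < 0: deeper water is lighter → statically unstable; the column would overturn.

unstable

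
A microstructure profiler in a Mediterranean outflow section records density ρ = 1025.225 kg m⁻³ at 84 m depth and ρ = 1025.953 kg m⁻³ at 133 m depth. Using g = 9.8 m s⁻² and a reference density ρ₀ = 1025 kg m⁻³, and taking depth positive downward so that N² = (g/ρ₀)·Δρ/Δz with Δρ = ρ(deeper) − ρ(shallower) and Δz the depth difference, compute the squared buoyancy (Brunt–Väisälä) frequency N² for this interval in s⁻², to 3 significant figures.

1.42 × 10⁻⁴ s⁻²

Δρ = 1025.953 − 1025.225 = 0.728 kg m⁻³ over Δz = 133 − 84 = 49 m.
N² = (9.8/1025) × (0.728/49) = 1.4205 × 10⁻⁴ s⁻² ≈ 1.42 × 10⁻⁴ s⁻².
Since Δρ > 0 the layer is stably stratified.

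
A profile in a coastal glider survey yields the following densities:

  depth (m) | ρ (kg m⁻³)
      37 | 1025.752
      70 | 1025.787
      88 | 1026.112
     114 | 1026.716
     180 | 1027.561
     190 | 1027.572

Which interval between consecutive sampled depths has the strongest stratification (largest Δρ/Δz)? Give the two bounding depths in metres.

Compute the density gradient over each adjacent pair:
  37–70 m: Δρ/Δz = 0.035/33 = 1.1 × 10⁻³ kg m⁻⁴
  70–88 m: Δρ/Δz = 0.325/18 = 0.018 kg m⁻⁴
  88–114 m: Δρ/Δz = 0.604/26 = 0.023 kg m⁻⁴
  114–180 m: Δρ/Δz = 0.845/66 = 0.013 kg m⁻⁴
  180–190 m: Δρ/Δz = 0.011/10 = 1.1 × 10⁻³ kg m⁻⁴
The largest gradient is in the 88–114 m interval — the pycnocline.

88–114 m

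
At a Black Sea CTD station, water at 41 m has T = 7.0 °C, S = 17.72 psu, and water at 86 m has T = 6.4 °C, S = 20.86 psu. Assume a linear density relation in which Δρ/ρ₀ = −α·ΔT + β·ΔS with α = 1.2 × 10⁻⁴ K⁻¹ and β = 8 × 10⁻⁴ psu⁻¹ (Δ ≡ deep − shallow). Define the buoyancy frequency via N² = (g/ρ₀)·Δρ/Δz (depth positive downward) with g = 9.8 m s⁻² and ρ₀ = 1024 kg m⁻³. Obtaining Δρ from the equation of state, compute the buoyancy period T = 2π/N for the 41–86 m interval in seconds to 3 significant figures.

ΔT = -0.6 K, ΔS = +3.14 psu (deep − shallow).
Δρ/ρ₀ = −αΔT + βΔS = 7.20 × 10⁻⁵ + 2.512 × 10⁻³ = 2.584 × 10⁻³, so Δρ ≈ 2.646 kg m⁻³.
N² = (g/ρ₀)·Δρ/Δz = g·(Δρ/ρ₀)/Δz = 9.8 × 2.584 × 10⁻³ / 45 = 5.6274 × 10⁻⁴ s⁻².
N = √(5.6274 × 10⁻⁴) = 0.023722 rad s⁻¹ → T = 2π/N = 264.87 s ≈ 265 s.

265 s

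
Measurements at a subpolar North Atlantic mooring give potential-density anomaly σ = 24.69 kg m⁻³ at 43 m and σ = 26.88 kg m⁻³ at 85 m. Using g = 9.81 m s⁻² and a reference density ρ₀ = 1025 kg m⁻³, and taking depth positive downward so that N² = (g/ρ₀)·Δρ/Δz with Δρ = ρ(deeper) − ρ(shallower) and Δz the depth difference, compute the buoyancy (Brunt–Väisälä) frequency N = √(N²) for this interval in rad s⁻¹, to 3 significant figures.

0.0223 rad s⁻¹

Δρ = 1026.88 − 1024.69 = 2.19 kg m⁻³ over Δz = 85 − 43 = 42 m.
N² = (9.81/1025) × (2.19/42) = 4.9905 × 10⁻⁴ s⁻².
N = √(4.9905 × 10⁻⁴) = 0.022339 rad s⁻¹ ≈ 0.0223 rad s⁻¹.
Since Δρ > 0 the layer is stably stratified.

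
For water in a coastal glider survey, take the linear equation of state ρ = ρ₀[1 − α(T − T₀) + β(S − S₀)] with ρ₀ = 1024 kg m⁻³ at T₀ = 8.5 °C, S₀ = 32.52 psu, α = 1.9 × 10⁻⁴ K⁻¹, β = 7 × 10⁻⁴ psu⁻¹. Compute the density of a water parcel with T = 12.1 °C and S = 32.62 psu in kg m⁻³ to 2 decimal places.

T − T₀ = +3.6 K, S − S₀ = +0.10 psu.
Bracket = 1 − α·(+3.6) + β·(+0.10) = 1 + (-6.14 × 10⁻⁴) = 0.9993860.
ρ = 1024 × 0.9993860 = 1023.37 kg m⁻³.

1023.37 kg m⁻³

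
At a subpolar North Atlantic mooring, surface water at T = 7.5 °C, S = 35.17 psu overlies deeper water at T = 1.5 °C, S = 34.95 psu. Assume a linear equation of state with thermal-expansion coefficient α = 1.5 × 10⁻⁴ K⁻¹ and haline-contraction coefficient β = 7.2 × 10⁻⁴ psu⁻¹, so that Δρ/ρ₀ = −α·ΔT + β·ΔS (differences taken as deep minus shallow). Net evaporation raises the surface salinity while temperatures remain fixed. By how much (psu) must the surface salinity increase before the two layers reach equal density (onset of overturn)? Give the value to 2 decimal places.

Neutral buoyancy requires −α(T_deep − T_surf) + β(S_deep − S_surf′) = 0.
S_surf′ = S_deep − (α/β)·ΔT = 34.95 − (1.5 × 10⁻⁴/7.2 × 10⁻⁴)·(-6.0) = 36.2000 psu.
Increase required: 36.2000 − 35.17 = 1.0300 psu.

1.03 psu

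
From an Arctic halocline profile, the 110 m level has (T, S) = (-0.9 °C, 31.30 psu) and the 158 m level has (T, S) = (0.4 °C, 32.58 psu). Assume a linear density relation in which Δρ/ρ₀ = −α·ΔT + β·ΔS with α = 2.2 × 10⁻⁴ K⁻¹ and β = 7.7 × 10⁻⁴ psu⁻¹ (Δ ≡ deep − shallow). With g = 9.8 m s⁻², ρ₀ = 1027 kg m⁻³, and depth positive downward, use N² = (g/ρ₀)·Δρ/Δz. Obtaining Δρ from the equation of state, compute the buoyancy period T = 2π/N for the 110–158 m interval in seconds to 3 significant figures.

526 s

ΔT = +1.3 K, ΔS = +1.28 psu (deep − shallow).
Δρ/ρ₀ = −αΔT + βΔS = -2.86 × 10⁻⁴ + 9.856 × 10⁻⁴ = 6.996 × 10⁻⁴, so Δρ ≈ 0.7185 kg m⁻³.
N² = (g/ρ₀)·Δρ/Δz = g·(Δρ/ρ₀)/Δz = 9.8 × 6.996 × 10⁻⁴ / 48 = 1.4283 × 10⁻⁴ s⁻².
N = √(1.4283 × 10⁻⁴) = 0.011951 rad s⁻¹ → T = 2π/N = 525.75 s ≈ 526 s.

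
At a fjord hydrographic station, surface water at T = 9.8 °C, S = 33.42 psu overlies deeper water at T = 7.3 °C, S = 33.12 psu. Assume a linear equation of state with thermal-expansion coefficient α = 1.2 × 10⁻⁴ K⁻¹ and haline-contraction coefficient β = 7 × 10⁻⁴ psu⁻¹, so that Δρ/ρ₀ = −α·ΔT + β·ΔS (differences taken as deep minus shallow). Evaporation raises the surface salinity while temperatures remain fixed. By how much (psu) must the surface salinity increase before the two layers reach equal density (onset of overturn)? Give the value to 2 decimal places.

Neutral buoyancy requires −α(T_deep − T_surf) + β(S_deep − S_surf′) = 0.
S_surf′ = S_deep − (α/β)·ΔT = 33.12 − (1.2 × 10⁻⁴/7 × 10⁻⁴)·(-2.5) = 33.5486 psu.
Increase required: 33.5486 − 33.42 = 0.1286 psu.

0.13 psu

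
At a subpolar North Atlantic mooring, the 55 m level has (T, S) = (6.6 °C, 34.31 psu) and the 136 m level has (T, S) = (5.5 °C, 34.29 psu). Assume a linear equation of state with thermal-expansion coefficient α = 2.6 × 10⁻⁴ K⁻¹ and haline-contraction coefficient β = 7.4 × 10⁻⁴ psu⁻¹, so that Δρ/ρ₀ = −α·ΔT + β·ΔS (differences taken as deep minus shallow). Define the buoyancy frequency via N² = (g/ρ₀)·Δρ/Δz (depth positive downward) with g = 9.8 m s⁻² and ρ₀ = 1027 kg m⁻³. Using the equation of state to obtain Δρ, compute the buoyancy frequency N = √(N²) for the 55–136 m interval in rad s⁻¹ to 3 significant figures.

5.73 × 10⁻³ rad s⁻¹

ΔT = -1.1 K, ΔS = -0.02 psu (deep − shallow).
Δρ/ρ₀ = −αΔT + βΔS = 2.86 × 10⁻⁴ − 1.48 × 10⁻⁵ = 2.712 × 10⁻⁴, so Δρ ≈ 0.2785 kg m⁻³.
N² = (g/ρ₀)·Δρ/Δz = g·(Δρ/ρ₀)/Δz = 9.8 × 2.712 × 10⁻⁴ / 81 = 3.2812 × 10⁻⁵ s⁻².
N = √(3.2812 × 10⁻⁵) = 5.7282 × 10⁻³ rad s⁻¹ ≈ 5.73 × 10⁻³ rad s⁻¹.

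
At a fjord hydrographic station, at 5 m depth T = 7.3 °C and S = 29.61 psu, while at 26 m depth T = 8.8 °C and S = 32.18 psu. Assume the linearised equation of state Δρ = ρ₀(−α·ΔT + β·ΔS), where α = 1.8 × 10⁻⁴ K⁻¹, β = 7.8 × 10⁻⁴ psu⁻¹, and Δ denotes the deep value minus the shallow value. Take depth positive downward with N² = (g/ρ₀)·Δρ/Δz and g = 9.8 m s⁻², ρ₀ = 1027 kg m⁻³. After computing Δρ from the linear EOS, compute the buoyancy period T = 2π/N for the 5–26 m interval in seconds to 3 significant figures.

ΔT = +1.5 K, ΔS = +2.57 psu (deep − shallow).
Δρ/ρ₀ = −αΔT + βΔS = -2.70 × 10⁻⁴ + 2.0046 × 10⁻³ = 1.7346 × 10⁻³, so Δρ ≈ 1.781 kg m⁻³.
N² = (g/ρ₀)·Δρ/Δz = g·(Δρ/ρ₀)/Δz = 9.8 × 1.7346 × 10⁻³ / 21 = 8.0948 × 10⁻⁴ s⁻².
N = √(8.0948 × 10⁻⁴) = 0.028451 rad s⁻¹ → T = 2π/N = 220.84 s ≈ 221 s.

221 s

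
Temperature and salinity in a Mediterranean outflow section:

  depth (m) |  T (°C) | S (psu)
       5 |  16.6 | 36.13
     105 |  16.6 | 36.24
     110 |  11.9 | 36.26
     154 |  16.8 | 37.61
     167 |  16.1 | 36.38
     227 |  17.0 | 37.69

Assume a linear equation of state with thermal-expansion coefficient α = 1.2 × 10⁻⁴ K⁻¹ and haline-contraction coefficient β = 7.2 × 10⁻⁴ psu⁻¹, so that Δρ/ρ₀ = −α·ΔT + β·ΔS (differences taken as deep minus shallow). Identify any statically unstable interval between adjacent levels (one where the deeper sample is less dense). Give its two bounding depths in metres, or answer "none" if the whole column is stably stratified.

Evaluate Δρ/ρ₀ = −αΔT + βΔS across each adjacent pair:
  5–105 m: −αΔT+βΔS = −(1.2 × 10⁻⁴)(+0.0)+(7.2 × 10⁻⁴)(+0.11) = 7.9 × 10⁻⁵ → stable
  105–110 m: −αΔT+βΔS = −(1.2 × 10⁻⁴)(-4.7)+(7.2 × 10⁻⁴)(+0.02) = 5.8 × 10⁻⁴ → stable
  110–154 m: −αΔT+βΔS = −(1.2 × 10⁻⁴)(+4.9)+(7.2 × 10⁻⁴)(+1.35) = 3.8 × 10⁻⁴ → stable
  154–167 m: −αΔT+βΔS = −(1.2 × 10⁻⁴)(-0.7)+(7.2 × 10⁻⁴)(-1.23) = -8.0 × 10⁻⁴ → UNSTABLE
  167–227 m: −αΔT+βΔS = −(1.2 × 10⁻⁴)(+0.9)+(7.2 × 10⁻⁴)(+1.31) = 8.4 × 10⁻⁴ → stable
The 154–167 m interval has Δρ < 0: lighter water underlies denser water.

154–167 m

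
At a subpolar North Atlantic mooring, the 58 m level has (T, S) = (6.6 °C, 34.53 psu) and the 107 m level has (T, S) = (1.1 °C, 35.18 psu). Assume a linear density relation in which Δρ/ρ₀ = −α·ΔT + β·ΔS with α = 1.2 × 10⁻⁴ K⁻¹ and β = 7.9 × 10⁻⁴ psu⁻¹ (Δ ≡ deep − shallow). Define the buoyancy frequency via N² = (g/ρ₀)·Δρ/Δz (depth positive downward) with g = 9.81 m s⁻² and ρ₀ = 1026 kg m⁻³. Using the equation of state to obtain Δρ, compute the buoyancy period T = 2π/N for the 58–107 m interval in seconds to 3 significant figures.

ΔT = -5.5 K, ΔS = +0.65 psu (deep − shallow).
Δρ/ρ₀ = −αΔT + βΔS = 6.60 × 10⁻⁴ + 5.135 × 10⁻⁴ = 1.1735 × 10⁻³, so Δρ ≈ 1.204 kg m⁻³.
N² = (g/ρ₀)·Δρ/Δz = g·(Δρ/ρ₀)/Δz = 9.81 × 1.1735 × 10⁻³ / 49 = 2.3494 × 10⁻⁴ s⁻².
N = √(2.3494 × 10⁻⁴) = 0.015328 rad s⁻¹ → T = 2π/N = 409.92 s ≈ 410 s.

410 s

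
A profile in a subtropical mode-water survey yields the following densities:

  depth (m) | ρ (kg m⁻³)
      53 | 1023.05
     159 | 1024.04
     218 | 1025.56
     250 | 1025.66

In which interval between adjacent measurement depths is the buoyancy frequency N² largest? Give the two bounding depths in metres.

Compute the density gradient over each adjacent pair:
  53–159 m: Δρ/Δz = 0.99/106 = 9.3 × 10⁻³ kg m⁻⁴
  159–218 m: Δρ/Δz = 1.52/59 = 0.026 kg m⁻⁴
  218–250 m: Δρ/Δz = 0.10/32 = 3.1 × 10⁻³ kg m⁻⁴
The largest gradient is in the 159–218 m interval — the pycnocline.

159–218 m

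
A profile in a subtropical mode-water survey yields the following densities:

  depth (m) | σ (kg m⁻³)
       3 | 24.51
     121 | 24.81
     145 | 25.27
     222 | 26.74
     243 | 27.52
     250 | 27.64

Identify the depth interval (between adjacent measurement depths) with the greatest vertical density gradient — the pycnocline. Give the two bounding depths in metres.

Compute the density gradient over each adjacent pair:
  3–121 m: Δρ/Δz = 0.30/118 = 2.5 × 10⁻³ kg m⁻⁴
  121–145 m: Δρ/Δz = 0.46/24 = 0.019 kg m⁻⁴
  145–222 m: Δρ/Δz = 1.47/77 = 0.019 kg m⁻⁴
  222–243 m: Δρ/Δz = 0.78/21 = 0.037 kg m⁻⁴
  243–250 m: Δρ/Δz = 0.12/7 = 0.017 kg m⁻⁴
The largest gradient is in the 222–243 m interval — the pycnocline.

222–243 m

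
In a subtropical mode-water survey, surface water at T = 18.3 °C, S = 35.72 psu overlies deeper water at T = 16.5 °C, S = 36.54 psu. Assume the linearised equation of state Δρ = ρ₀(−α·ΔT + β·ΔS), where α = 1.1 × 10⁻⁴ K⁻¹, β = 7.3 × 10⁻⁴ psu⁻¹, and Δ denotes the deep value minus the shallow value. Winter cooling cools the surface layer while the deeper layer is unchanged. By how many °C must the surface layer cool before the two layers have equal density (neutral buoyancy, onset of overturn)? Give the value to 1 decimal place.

7.2 °C

Neutral buoyancy requires Δρ = 0, i.e. −α(T_deep − T_surf′) + β(S_deep − S_surf) = 0.
T_surf′ = T_deep − (β/α)·ΔS = 16.5 − (7.3 × 10⁻⁴/1.1 × 10⁻⁴)·(+0.82) = 11.058 °C.
Cooling required: 18.3 − (11.058) = 7.242 °C.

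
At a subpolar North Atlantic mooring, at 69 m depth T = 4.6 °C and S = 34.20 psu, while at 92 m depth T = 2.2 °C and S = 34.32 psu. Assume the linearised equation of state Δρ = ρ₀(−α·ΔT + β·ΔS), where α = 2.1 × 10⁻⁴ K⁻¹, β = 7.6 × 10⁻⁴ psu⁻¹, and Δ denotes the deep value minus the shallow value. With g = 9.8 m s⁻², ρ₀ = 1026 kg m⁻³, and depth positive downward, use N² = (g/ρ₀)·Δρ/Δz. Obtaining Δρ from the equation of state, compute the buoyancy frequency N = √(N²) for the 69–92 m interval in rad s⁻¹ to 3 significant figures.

ΔT = -2.4 K, ΔS = +0.12 psu (deep − shallow).
Δρ/ρ₀ = −αΔT + βΔS = 5.04 × 10⁻⁴ + 9.12 × 10⁻⁵ = 5.952 × 10⁻⁴, so Δρ ≈ 0.6107 kg m⁻³.
N² = (g/ρ₀)·Δρ/Δz = g·(Δρ/ρ₀)/Δz = 9.8 × 5.952 × 10⁻⁴ / 23 = 2.5361 × 10⁻⁴ s⁻².
N = √(2.5361 × 10⁻⁴) = 0.015925 rad s⁻¹ ≈ 0.0159 rad s⁻¹.

0.0159 rad s⁻¹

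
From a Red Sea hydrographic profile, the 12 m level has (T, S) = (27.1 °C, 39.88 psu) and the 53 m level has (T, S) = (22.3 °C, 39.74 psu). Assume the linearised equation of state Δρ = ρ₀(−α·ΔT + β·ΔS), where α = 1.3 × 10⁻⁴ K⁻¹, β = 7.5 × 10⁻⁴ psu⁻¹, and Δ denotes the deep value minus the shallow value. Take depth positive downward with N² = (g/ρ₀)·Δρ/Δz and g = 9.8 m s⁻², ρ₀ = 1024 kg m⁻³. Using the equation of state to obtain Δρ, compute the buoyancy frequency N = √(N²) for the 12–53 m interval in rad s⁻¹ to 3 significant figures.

0.0111 rad s⁻¹

ΔT = -4.8 K, ΔS = -0.14 psu (deep − shallow).
Δρ/ρ₀ = −αΔT + βΔS = 6.24 × 10⁻⁴ − 1.05 × 10⁻⁴ = 5.19 × 10⁻⁴, so Δρ ≈ 0.5315 kg m⁻³.
N² = (g/ρ₀)·Δρ/Δz = g·(Δρ/ρ₀)/Δz = 9.8 × 5.19 × 10⁻⁴ / 41 = 1.2405 × 10⁻⁴ s⁻².
N = √(1.2405 × 10⁻⁴) = 0.011138 rad s⁻¹ ≈ 0.0111 rad s⁻¹.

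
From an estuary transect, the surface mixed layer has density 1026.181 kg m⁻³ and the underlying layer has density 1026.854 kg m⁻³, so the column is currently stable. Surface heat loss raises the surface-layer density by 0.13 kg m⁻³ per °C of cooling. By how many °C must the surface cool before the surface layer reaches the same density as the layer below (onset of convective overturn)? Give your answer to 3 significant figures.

5.18 °C

Density deficit of the surface layer: 1026.854 − 1026.181 = 0.673 kg m⁻³.
Required change = 0.673 / 0.13 = 5.18 °C.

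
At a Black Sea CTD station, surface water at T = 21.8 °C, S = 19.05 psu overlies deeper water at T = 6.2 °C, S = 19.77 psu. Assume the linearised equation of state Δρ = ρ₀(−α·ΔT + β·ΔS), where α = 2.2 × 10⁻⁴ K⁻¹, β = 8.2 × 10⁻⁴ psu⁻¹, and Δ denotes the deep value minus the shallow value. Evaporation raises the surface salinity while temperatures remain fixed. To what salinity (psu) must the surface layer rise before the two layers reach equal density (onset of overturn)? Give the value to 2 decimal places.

23.96 psu

Neutral buoyancy requires −α(T_deep − T_surf) + β(S_deep − S_surf′) = 0.
S_surf′ = S_deep − (α/β)·ΔT = 19.77 − (2.2 × 10⁻⁴/8.2 × 10⁻⁴)·(-15.6) = 23.9554 psu.
Increase required: 23.9554 − 19.05 = 4.9054 psu.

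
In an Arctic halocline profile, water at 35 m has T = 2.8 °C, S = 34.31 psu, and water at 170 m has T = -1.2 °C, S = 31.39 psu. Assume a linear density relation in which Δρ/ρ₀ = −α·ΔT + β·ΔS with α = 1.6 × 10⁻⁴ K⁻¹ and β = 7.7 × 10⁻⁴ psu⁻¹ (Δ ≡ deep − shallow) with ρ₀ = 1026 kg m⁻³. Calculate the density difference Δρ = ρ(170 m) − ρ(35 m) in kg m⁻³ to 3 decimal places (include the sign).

-1.650 kg m⁻³

ΔT = -4.0 K, ΔS = -2.92 psu (deep − shallow).
Δρ/ρ₀ = −(1.6 × 10⁻⁴)(-4.0) + (7.7 × 10⁻⁴)(-2.92) = -1.6084 × 10⁻³.
Δρ = 1026 × (-1.6084 × 10⁻³) = -1.650 kg m⁻³.
Negative Δρ: lighter below, statically unstable.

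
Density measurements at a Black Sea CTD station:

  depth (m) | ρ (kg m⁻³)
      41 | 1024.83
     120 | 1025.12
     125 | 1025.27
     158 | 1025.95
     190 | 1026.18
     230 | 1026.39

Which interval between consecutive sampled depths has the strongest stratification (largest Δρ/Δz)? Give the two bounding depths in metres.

120–125 m

Compute the density gradient over each adjacent pair:
  41–120 m: Δρ/Δz = 0.29/79 = 3.7 × 10⁻³ kg m⁻⁴
  120–125 m: Δρ/Δz = 0.15/5 = 0.030 kg m⁻⁴
  125–158 m: Δρ/Δz = 0.68/33 = 0.021 kg m⁻⁴
  158–190 m: Δρ/Δz = 0.23/32 = 7.2 × 10⁻³ kg m⁻⁴
  190–230 m: Δρ/Δz = 0.21/40 = 5.2 × 10⁻³ kg m⁻⁴
The largest gradient is in the 120–125 m interval — the pycnocline.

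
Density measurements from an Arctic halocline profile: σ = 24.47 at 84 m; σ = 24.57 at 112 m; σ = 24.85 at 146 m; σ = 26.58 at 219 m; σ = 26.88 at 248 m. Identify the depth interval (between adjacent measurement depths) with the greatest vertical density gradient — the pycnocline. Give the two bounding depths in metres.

146–219 m

Compute the density gradient over each adjacent pair:
  84–112 m: Δρ/Δz = 0.10/28 = 3.6 × 10⁻³ kg m⁻⁴
  112–146 m: Δρ/Δz = 0.28/34 = 8.2 × 10⁻³ kg m⁻⁴
  146–219 m: Δρ/Δz = 1.73/73 = 0.024 kg m⁻⁴
  219–248 m: Δρ/Δz = 0.30/29 = 0.010 kg m⁻⁴
The largest gradient is in the 146–219 m interval — the pycnocline.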